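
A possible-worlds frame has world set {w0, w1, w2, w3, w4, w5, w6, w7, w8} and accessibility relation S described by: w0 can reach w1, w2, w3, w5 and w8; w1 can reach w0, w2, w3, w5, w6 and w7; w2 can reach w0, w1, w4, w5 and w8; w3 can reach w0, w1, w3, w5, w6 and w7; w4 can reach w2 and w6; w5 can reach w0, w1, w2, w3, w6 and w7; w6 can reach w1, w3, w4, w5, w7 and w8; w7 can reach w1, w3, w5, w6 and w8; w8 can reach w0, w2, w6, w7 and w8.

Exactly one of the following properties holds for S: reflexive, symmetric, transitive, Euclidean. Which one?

symmetric

Reflexive: no — w0 is not related to itself.
Symmetric: yes — every pair in S has its reverse in S.
Transitive: no — w0 S w1 and w1 S w6, but not w0 S w6.
Euclidean: no — w0 S w1 and w0 S w8, but not w1 S w8.
Only symmetric holds.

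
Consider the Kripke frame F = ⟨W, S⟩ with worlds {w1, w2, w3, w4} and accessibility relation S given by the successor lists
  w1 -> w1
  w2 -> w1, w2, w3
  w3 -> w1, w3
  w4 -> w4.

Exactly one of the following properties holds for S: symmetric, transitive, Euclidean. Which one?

transitive

Symmetric: no — w2 S w1 but not w1 S w2.
Transitive: yes — every two-step S-path is closed by a direct edge.
Euclidean: no — w2 S w1 and w2 S w3, but not w1 S w3.
Only transitive holds.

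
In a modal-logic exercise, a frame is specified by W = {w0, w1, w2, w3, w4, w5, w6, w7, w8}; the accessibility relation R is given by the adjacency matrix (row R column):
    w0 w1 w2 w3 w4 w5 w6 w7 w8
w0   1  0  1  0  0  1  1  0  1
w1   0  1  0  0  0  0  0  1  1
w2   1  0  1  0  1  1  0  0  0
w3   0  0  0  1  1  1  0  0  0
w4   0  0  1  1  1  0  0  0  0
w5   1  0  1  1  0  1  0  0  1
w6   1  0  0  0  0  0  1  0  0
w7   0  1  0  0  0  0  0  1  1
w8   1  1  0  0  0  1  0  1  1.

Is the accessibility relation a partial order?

Reflexive: yes — every world is R-related to itself.
Transitive: no — w0 R w2 and w2 R w4, but not w0 R w4.
Antisymmetric: no — w0 R w2 and w2 R w0 with w0 ≠ w2.
So R is not a partial order.

No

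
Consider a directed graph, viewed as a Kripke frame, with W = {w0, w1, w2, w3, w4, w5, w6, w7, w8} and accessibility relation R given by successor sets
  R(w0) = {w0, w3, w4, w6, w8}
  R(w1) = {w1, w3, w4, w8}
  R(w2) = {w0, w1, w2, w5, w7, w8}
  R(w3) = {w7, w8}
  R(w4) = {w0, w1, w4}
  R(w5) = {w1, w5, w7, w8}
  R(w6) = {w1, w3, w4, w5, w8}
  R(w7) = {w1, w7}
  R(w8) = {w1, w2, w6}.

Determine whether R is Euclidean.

Euclidean: no — w0 R w3 and w0 R w4, but not w3 R w4.

No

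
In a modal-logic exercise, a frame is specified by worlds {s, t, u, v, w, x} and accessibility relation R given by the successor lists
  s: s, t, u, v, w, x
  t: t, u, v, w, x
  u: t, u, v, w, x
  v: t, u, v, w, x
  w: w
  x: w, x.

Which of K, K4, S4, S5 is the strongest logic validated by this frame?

S4

Transitive (axiom 4): yes — every two-step R-path is closed by a direct edge.
Reflexive (axiom T): yes — every world is R-related to itself.
Euclidean (axiom 5): no — s R w and s R t, but not w R t.
So F validates K, K4, S4; S5 would additionally require R to be Euclidean. The strongest is S4.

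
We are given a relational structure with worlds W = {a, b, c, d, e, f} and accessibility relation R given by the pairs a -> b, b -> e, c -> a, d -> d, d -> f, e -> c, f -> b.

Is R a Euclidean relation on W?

Euclidean: no — a R b and a R b, but not b R b.

No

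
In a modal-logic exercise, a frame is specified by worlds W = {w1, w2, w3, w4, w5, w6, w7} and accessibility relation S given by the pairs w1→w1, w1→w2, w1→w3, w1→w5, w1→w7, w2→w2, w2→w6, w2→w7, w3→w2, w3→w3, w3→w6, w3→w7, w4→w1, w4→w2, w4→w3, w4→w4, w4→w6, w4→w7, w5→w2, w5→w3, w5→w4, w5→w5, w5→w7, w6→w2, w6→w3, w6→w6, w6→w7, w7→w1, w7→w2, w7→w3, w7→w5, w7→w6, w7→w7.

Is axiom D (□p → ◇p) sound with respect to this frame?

Yes

The schema D characterises exactly the serial frames.
Serial: yes — every world has a successor (e.g. w1 S w1).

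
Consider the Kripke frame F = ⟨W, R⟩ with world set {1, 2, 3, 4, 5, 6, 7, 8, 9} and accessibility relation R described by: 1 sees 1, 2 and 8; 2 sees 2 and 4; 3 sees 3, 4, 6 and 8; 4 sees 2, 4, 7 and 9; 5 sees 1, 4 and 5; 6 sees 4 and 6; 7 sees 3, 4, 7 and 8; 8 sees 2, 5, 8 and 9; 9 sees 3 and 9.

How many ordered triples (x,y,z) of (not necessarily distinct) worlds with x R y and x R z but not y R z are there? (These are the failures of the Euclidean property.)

39

Enumerating: (1,2,1), (1,2,8), (1,8,1), (3,4,3), (3,4,6), (3,4,8), (3,6,3), (3,6,8), (3,8,3), (3,8,4), (3,8,6), (4,2,7), … and 27 more.
Total: 39.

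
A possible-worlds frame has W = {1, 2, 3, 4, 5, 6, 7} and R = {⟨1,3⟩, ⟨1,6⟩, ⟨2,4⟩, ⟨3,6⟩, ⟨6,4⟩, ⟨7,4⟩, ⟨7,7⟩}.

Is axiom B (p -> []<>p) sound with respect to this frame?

No

The schema B characterises exactly the symmetric frames.
Symmetric: no — 1 R 3 but not 3 R 1.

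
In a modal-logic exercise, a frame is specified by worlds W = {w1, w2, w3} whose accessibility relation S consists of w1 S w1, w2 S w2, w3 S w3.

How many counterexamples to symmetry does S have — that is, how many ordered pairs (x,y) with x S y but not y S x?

S is symmetric; there are no such tuples.

0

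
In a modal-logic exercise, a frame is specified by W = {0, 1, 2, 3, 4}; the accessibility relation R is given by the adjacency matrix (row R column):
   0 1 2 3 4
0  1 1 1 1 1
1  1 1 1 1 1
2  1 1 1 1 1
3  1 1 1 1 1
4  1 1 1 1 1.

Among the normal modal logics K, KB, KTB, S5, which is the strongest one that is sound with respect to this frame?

Symmetric (axiom B): yes — every pair in R has its reverse in R.
Reflexive (axiom T): yes — every world is R-related to itself.
Euclidean (axiom 5): yes — any two successors of a common world are R-related.
So F validates K, KB, KTB, S5. The strongest is S5.

S5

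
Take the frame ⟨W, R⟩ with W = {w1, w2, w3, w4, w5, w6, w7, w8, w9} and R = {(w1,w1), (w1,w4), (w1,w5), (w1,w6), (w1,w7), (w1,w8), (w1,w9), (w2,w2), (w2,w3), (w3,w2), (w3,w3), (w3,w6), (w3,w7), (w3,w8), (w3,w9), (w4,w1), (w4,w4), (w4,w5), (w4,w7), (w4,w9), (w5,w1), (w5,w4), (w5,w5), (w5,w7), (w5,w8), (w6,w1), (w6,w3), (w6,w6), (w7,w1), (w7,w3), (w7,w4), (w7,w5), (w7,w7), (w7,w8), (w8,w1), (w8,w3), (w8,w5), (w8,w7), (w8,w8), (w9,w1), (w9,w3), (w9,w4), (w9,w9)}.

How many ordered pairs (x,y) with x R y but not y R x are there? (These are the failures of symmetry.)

0

R is symmetric; there are no such tuples.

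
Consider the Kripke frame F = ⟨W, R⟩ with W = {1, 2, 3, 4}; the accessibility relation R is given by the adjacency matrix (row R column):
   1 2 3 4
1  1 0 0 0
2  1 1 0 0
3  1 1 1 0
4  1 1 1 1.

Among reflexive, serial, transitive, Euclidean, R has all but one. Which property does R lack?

Reflexive: yes — every world is R-related to itself.
Serial: yes — every world has a successor (e.g. 1 R 1).
Transitive: yes — every two-step R-path is closed by a direct edge.
Euclidean: no — 3 R 1 and 3 R 2, but not 1 R 2.
Only Euclidean fails.

Euclidean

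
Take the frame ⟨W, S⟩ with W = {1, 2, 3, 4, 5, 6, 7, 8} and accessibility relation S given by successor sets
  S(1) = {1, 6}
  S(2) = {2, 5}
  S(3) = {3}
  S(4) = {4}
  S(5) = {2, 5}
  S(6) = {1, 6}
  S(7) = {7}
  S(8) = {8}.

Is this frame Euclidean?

Euclidean: yes — any two successors of a common world are S-related.

Yes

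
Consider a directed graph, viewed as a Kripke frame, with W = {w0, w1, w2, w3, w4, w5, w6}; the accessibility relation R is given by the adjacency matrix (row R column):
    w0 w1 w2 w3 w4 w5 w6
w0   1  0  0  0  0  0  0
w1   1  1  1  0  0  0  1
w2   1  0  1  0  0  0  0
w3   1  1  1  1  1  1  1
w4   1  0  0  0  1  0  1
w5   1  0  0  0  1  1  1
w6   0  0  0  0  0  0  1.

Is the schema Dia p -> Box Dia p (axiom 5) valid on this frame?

By correspondence theory, 5 is valid on a frame iff R is Euclidean.
Euclidean: no — w1 R w0 and w1 R w2, but not w0 R w2.

No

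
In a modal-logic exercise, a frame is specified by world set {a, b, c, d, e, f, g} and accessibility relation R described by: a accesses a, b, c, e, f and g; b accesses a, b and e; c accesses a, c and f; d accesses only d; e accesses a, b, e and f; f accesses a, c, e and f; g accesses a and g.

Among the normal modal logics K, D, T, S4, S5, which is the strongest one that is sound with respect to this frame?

T

Serial (axiom D): yes — every world has a successor (e.g. a R a).
Reflexive (axiom T): yes — every world is R-related to itself.
Transitive (axiom 4): no — b R a and a R c, but not b R c.
Euclidean (axiom 5): no — a R b and a R c, but not b R c.
So F validates K, D, T; S4 would additionally require R to be transitive. The strongest is T.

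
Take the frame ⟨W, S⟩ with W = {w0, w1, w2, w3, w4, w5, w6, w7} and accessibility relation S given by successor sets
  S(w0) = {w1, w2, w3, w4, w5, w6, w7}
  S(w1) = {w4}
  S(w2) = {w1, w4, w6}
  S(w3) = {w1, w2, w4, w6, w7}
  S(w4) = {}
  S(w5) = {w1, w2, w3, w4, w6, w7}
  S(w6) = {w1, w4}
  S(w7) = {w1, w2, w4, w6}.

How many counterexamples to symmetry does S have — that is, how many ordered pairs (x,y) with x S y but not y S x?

Enumerating: (w0,w1), (w0,w2), (w0,w3), (w0,w4), (w0,w5), (w0,w6), (w0,w7), (w1,w4), (w2,w1), (w2,w4), (w2,w6), (w3,w1), … and 16 more.
Total: 28.

28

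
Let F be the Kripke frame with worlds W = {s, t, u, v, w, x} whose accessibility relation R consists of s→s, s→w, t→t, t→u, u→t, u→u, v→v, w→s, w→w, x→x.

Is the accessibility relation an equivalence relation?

Yes

Reflexive: yes — every world is R-related to itself.
Symmetric: yes — every pair in R has its reverse in R.
Transitive: yes — every two-step R-path is closed by a direct edge.
So R is an equivalence relation.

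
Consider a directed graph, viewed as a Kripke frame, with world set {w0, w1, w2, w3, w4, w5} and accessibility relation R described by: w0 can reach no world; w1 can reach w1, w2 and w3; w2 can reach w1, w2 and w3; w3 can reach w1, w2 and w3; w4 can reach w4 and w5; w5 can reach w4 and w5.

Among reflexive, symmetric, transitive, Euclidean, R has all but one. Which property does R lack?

reflexive

Reflexive: no — w0 is not related to itself.
Symmetric: yes — every pair in R has its reverse in R.
Transitive: yes — every two-step R-path is closed by a direct edge.
Euclidean: yes — any two successors of a common world are R-related.
Only reflexive fails.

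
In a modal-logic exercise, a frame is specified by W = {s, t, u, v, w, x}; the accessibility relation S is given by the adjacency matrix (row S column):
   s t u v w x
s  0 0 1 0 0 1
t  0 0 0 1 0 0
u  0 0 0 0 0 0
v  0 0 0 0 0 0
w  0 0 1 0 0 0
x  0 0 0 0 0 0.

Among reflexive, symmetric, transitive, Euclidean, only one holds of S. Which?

transitive

Reflexive: no — s is not related to itself.
Symmetric: no — s S u but not u S s.
Transitive: yes — every two-step S-path is closed by a direct edge.
Euclidean: no — s S u and s S x, but not u S x.
Only transitive holds.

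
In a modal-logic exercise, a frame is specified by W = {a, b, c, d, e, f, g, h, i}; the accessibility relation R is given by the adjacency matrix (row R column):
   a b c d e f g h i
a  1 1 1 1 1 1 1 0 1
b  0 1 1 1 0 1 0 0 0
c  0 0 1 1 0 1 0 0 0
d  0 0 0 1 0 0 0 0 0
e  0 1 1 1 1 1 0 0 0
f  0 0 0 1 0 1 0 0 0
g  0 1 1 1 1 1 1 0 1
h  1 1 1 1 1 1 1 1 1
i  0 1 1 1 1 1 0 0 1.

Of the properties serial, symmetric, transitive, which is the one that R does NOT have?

symmetric

Serial: yes — every world has a successor (e.g. a R a).
Symmetric: no — a R b but not b R a.
Transitive: yes — every two-step R-path is closed by a direct edge.
Only symmetric fails.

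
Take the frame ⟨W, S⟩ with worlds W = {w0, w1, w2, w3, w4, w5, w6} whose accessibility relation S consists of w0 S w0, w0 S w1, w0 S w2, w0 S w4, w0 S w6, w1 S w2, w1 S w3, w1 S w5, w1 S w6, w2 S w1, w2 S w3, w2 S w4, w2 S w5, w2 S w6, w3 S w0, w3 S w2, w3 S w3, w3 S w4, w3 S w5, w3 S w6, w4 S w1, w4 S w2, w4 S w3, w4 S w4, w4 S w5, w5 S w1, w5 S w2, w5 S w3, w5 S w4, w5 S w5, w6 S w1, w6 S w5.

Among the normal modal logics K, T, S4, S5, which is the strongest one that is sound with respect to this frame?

K

Reflexive (axiom T): no — w1 is not related to itself.
Transitive (axiom 4): no — w0 S w1 and w1 S w3, but not w0 S w3.
Euclidean (axiom 5): no — w0 S w1 and w0 S w4, but not w1 S w4.
So F validates K; T would additionally require S to be reflexive. The strongest is K.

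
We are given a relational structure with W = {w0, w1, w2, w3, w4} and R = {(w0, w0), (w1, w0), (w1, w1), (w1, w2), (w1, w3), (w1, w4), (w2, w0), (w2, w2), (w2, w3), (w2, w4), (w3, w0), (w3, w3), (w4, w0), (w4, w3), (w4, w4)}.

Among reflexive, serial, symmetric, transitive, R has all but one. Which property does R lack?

Reflexive: yes — every world is R-related to itself.
Serial: yes — every world has a successor (e.g. w0 R w0).
Symmetric: no — w1 R w0 but not w0 R w1.
Transitive: yes — every two-step R-path is closed by a direct edge.
Only symmetric fails.

symmetric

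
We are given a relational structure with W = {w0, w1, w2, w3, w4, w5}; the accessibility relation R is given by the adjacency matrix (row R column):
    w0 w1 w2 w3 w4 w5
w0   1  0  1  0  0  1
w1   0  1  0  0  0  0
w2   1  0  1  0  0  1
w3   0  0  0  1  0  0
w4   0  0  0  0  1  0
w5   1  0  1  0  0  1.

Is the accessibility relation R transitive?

Yes

Transitive: yes — every two-step R-path is closed by a direct edge.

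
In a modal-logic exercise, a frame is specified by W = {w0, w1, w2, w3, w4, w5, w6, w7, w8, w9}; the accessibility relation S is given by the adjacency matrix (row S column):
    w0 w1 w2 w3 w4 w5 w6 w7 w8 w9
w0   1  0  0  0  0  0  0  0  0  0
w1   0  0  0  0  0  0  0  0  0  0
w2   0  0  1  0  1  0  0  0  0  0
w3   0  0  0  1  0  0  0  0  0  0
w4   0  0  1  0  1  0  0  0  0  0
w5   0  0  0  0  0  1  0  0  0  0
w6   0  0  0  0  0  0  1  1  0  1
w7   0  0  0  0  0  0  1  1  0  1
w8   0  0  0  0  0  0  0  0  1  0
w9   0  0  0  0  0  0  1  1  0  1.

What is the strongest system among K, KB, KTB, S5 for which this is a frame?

KB

Symmetric (axiom B): yes — every pair in S has its reverse in S.
Reflexive (axiom T): no — w1 is not related to itself.
Euclidean (axiom 5): yes — any two successors of a common world are S-related.
So F validates K, KB; KTB would additionally require S to be reflexive. The strongest is KB.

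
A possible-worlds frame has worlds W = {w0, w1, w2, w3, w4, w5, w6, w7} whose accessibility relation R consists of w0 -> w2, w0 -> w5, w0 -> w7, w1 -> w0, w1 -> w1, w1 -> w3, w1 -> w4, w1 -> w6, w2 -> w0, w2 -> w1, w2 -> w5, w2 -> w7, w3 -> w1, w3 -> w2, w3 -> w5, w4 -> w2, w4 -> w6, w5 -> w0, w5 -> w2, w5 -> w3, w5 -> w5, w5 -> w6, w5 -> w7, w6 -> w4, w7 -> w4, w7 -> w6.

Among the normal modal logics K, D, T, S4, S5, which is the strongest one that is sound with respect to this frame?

Serial (axiom D): yes — every world has a successor (e.g. w0 R w2).
Reflexive (axiom T): no — w0 is not related to itself.
Transitive (axiom 4): no — w0 R w2 and w2 R w1, but not w0 R w1.
Euclidean (axiom 5): no — w0 R w7 and w0 R w2, but not w7 R w2.
So F validates K, D; T would additionally require R to be reflexive. The strongest is D.

D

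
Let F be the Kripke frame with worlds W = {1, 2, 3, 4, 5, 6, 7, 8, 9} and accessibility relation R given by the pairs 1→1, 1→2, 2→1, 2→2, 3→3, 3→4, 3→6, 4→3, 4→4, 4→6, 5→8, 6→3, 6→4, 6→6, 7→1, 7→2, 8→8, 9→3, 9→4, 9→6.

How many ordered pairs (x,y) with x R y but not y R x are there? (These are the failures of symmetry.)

Enumerating: (5,8), (7,1), (7,2), (9,3), (9,4), (9,6).

6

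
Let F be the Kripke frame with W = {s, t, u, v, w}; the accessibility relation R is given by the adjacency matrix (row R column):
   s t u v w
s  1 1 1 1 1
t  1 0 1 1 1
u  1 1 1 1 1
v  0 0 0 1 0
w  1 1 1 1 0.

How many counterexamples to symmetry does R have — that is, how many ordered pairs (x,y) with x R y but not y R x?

4

Enumerating: (s,v), (t,v), (u,v), (w,v).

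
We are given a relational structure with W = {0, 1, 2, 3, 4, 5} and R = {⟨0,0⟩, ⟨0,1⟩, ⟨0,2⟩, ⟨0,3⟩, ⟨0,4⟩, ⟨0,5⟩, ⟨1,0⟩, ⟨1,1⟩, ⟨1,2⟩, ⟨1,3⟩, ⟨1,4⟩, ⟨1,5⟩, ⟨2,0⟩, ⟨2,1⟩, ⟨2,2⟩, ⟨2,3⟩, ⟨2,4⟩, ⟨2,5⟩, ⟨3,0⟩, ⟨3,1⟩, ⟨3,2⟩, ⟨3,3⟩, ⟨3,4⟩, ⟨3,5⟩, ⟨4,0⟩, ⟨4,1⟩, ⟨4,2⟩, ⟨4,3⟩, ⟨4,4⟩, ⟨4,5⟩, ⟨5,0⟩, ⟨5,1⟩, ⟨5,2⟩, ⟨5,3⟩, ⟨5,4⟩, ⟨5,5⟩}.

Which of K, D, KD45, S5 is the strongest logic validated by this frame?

Serial (axiom D): yes — every world has a successor (e.g. 0 R 0).
Euclidean (axiom 5): yes — any two successors of a common world are R-related.
Transitive (axiom 4): yes — every two-step R-path is closed by a direct edge.
Reflexive (axiom T): yes — every world is R-related to itself.
So F validates K, D, KD45, S5. The strongest is S5.

S5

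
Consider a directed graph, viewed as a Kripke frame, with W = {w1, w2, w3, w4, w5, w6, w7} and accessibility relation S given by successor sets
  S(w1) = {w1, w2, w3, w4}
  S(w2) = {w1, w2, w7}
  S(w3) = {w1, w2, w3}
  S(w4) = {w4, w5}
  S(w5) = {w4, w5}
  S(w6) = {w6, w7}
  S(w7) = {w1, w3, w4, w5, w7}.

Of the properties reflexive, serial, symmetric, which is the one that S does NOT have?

symmetric

Reflexive: yes — every world is S-related to itself.
Serial: yes — every world has a successor (e.g. w1 S w1).
Symmetric: no — w1 S w4 but not w4 S w1.
Only symmetric fails.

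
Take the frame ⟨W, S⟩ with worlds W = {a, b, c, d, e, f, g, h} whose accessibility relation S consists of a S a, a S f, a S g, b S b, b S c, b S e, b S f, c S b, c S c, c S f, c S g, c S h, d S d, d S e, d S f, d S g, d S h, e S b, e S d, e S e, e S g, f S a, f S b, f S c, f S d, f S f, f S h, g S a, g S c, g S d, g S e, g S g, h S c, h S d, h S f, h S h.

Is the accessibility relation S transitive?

No

Transitive: no — a S f and f S b, but not a S b.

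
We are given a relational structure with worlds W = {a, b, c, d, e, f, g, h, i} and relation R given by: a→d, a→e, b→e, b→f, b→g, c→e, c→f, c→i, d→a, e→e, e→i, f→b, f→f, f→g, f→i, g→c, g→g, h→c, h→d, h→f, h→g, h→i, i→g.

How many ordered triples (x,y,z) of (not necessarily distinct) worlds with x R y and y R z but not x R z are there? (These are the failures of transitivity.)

21

Enumerating: (a,d,a), (a,e,i), (b,e,i), (b,f,b), (b,f,i), (b,g,c), (c,f,b), (c,f,g), (c,i,g), (d,a,d), (d,a,e), (e,i,g), … and 9 more.
Total: 21.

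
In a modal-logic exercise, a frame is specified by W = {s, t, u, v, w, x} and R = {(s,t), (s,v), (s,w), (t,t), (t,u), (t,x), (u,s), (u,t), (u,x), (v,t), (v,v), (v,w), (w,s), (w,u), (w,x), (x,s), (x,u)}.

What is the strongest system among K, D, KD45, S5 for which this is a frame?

Serial (axiom D): yes — every world has a successor (e.g. s R t).
Euclidean (axiom 5): no — s R t and s R v, but not t R v.
Transitive (axiom 4): no — s R t and t R u, but not s R u.
Reflexive (axiom T): no — s is not related to itself.
So F validates K, D; KD45 would additionally require R to be Euclidean and transitive. The strongest is D.

D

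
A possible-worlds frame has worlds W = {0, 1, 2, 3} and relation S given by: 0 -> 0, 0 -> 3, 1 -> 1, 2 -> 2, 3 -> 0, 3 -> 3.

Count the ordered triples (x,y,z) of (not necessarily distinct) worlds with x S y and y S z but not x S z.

S is transitive; there are no such tuples.

0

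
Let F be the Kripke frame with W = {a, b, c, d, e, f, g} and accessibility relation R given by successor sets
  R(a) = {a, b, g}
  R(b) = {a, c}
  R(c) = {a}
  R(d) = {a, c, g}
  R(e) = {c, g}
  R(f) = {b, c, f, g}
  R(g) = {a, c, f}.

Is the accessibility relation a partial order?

No

Reflexive: no — b is not related to itself.
Transitive: no — a R b and b R c, but not a R c.
Antisymmetric: no — a R b and b R a with a ≠ b.
So R is not a partial order.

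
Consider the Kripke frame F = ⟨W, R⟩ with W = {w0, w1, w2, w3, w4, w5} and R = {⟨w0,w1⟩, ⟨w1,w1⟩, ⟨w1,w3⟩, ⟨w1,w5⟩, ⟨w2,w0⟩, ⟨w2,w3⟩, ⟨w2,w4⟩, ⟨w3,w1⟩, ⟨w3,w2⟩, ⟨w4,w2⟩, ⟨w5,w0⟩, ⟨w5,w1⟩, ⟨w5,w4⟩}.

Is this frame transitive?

Transitive: no — w0 R w1 and w1 R w3, but not w0 R w3.

No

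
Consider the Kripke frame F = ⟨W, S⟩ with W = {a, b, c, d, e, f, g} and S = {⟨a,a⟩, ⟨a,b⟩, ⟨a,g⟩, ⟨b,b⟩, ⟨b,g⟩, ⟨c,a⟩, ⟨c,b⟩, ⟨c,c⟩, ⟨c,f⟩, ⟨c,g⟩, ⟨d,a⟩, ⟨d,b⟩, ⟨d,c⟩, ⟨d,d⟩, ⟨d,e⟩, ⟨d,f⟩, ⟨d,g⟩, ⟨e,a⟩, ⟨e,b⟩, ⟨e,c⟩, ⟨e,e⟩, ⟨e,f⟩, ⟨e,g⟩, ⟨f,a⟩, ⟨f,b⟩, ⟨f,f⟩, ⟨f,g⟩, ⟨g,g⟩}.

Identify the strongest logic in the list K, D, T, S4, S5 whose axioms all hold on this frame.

S4

Serial (axiom D): yes — every world has a successor (e.g. a S a).
Reflexive (axiom T): yes — every world is S-related to itself.
Transitive (axiom 4): yes — every two-step S-path is closed by a direct edge.
Euclidean (axiom 5): no — a S g and a S b, but not g S b.
So F validates K, D, T, S4; S5 would additionally require S to be Euclidean. The strongest is S4.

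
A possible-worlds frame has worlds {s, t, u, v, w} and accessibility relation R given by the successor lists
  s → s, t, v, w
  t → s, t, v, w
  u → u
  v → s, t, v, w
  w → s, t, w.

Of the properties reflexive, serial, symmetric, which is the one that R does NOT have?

Reflexive: yes — every world is R-related to itself.
Serial: yes — every world has a successor (e.g. s R s).
Symmetric: no — v R w but not w R v.
Only symmetric fails.

symmetric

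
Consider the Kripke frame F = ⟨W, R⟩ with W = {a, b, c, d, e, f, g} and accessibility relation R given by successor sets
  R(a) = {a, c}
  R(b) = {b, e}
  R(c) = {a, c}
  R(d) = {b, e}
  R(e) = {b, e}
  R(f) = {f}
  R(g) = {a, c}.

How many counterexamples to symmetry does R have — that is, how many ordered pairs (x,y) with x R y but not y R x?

4

Enumerating: (d,b), (d,e), (g,a), (g,c).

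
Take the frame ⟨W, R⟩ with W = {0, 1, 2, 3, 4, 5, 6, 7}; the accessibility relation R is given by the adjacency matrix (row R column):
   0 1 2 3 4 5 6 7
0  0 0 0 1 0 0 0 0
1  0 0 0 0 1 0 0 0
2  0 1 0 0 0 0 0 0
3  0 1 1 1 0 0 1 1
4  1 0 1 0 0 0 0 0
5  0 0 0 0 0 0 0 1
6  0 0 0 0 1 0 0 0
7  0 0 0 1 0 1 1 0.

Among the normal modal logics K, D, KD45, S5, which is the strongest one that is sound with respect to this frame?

Serial (axiom D): yes — every world has a successor (e.g. 0 R 3).
Euclidean (axiom 5): no — 3 R 1 and 3 R 2, but not 1 R 2.
Transitive (axiom 4): no — 0 R 3 and 3 R 1, but not 0 R 1.
Reflexive (axiom T): no — 0 is not related to itself.
So F validates K, D; KD45 would additionally require R to be Euclidean and transitive. The strongest is D.

D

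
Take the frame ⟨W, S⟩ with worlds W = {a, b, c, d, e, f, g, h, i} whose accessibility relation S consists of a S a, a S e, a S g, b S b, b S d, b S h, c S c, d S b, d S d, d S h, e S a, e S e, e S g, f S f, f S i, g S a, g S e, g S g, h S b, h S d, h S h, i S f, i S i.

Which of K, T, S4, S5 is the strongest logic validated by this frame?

S5

Reflexive (axiom T): yes — every world is S-related to itself.
Transitive (axiom 4): yes — every two-step S-path is closed by a direct edge.
Euclidean (axiom 5): yes — any two successors of a common world are S-related.
So F validates K, T, S4, S5. The strongest is S5.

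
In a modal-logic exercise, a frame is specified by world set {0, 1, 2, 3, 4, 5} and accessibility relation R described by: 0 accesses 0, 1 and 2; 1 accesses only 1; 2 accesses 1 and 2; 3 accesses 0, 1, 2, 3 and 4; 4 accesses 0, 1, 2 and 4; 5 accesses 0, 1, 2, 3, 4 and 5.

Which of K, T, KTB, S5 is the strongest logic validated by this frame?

T

Reflexive (axiom T): yes — every world is R-related to itself.
Symmetric (axiom B): no — 0 R 1 but not 1 R 0.
Euclidean (axiom 5): no — 0 R 1 and 0 R 2, but not 1 R 2.
So F validates K, T; KTB would additionally require R to be symmetric. The strongest is T.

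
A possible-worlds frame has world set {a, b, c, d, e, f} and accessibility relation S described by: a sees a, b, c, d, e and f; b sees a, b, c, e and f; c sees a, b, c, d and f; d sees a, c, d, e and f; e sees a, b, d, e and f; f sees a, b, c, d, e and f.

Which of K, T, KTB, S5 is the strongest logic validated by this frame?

Reflexive (axiom T): yes — every world is S-related to itself.
Symmetric (axiom B): yes — every pair in S has its reverse in S.
Euclidean (axiom 5): no — a S b and a S d, but not b S d.
So F validates K, T, KTB; S5 would additionally require S to be Euclidean. The strongest is KTB.

KTB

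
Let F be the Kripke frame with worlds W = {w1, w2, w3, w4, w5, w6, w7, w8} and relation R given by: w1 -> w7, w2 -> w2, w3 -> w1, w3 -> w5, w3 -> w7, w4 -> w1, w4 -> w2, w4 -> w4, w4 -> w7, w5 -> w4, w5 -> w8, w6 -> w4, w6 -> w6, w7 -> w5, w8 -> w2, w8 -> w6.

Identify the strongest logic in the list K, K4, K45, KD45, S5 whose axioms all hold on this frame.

Transitive (axiom 4): no — w1 R w7 and w7 R w5, but not w1 R w5.
Euclidean (axiom 5): no — w3 R w1 and w3 R w5, but not w1 R w5.
Serial (axiom D): yes — every world has a successor (e.g. w1 R w7).
Reflexive (axiom T): no — w1 is not related to itself.
So F validates K; K4 would additionally require R to be transitive. The strongest is K.

K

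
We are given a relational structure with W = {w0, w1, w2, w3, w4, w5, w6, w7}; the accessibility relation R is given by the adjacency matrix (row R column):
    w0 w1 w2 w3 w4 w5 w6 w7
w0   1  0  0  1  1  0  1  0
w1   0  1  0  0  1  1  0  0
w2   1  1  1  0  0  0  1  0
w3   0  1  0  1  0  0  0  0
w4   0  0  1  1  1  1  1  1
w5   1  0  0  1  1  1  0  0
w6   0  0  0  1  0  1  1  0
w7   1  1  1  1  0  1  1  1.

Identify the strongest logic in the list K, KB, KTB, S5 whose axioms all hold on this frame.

K

Symmetric (axiom B): no — w0 R w3 but not w3 R w0.
Reflexive (axiom T): yes — every world is R-related to itself.
Euclidean (axiom 5): no — w0 R w3 and w0 R w4, but not w3 R w4.
So F validates K; KB would additionally require R to be symmetric. The strongest is K.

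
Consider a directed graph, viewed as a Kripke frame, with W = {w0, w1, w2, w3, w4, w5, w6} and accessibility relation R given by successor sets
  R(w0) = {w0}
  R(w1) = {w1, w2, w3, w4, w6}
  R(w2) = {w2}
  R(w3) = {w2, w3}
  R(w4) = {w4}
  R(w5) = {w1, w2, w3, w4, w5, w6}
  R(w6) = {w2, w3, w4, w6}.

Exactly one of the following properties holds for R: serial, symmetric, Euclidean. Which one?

serial

Serial: yes — every world has a successor (e.g. w0 R w0).
Symmetric: no — w1 R w2 but not w2 R w1.
Euclidean: no — w1 R w2 and w1 R w3, but not w2 R w3.
Only serial holds.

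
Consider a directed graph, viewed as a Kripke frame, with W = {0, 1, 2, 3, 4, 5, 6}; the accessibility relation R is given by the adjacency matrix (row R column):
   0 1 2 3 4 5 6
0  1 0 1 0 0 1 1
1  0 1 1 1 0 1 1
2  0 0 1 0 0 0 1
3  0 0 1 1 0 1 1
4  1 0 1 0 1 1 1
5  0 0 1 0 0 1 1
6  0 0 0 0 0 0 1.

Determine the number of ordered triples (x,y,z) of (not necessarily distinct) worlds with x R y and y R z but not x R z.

0

R is transitive; there are no such tuples.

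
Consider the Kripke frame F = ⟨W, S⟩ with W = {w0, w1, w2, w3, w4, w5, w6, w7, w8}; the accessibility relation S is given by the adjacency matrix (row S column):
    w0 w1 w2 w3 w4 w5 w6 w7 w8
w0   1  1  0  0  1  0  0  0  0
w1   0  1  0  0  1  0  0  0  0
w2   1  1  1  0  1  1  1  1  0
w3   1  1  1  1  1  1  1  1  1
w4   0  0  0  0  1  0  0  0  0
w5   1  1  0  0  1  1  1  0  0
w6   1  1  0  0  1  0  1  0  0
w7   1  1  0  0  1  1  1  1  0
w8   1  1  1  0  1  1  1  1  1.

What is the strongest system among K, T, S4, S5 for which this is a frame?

Reflexive (axiom T): yes — every world is S-related to itself.
Transitive (axiom 4): yes — every two-step S-path is closed by a direct edge.
Euclidean (axiom 5): no — w0 S w4 and w0 S w1, but not w4 S w1.
So F validates K, T, S4; S5 would additionally require S to be Euclidean. The strongest is S4.

S4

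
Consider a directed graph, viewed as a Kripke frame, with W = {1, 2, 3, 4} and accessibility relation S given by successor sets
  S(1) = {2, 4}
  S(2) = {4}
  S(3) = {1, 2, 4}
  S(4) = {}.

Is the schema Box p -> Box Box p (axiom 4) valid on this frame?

Yes

Axiom 4 corresponds to the accessibility relation being transitive.
Transitive: yes — every two-step S-path is closed by a direct edge.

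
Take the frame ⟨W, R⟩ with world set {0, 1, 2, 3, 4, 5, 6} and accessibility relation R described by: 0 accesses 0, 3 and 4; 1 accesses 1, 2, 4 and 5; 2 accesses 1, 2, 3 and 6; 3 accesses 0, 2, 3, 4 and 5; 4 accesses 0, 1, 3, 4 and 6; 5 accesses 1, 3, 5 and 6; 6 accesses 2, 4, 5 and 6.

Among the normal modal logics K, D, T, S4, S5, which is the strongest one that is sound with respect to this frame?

Serial (axiom D): yes — every world has a successor (e.g. 0 R 0).
Reflexive (axiom T): yes — every world is R-related to itself.
Transitive (axiom 4): no — 0 R 3 and 3 R 2, but not 0 R 2.
Euclidean (axiom 5): no — 1 R 2 and 1 R 4, but not 2 R 4.
So F validates K, D, T; S4 would additionally require R to be transitive. The strongest is T.

T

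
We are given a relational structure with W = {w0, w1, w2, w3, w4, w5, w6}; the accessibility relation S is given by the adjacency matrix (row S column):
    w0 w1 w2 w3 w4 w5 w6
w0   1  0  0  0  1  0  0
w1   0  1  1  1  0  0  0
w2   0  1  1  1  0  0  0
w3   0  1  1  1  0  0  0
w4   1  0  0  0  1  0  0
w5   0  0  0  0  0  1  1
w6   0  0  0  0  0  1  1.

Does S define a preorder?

Reflexive: yes — every world is S-related to itself.
Transitive: yes — every two-step S-path is closed by a direct edge.
So S is a preorder.

Yes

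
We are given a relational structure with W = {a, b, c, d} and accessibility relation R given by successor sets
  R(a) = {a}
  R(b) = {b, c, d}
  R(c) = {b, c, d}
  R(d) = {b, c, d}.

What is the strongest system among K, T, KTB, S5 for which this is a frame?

S5

Reflexive (axiom T): yes — every world is R-related to itself.
Symmetric (axiom B): yes — every pair in R has its reverse in R.
Euclidean (axiom 5): yes — any two successors of a common world are R-related.
So F validates K, T, KTB, S5. The strongest is S5.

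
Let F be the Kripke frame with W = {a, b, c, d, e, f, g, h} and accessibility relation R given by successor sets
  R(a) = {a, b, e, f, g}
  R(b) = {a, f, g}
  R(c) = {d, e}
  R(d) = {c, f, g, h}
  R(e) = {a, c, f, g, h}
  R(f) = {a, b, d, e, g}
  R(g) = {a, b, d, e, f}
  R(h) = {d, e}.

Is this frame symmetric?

Symmetric: yes — every pair in R has its reverse in R.

Yes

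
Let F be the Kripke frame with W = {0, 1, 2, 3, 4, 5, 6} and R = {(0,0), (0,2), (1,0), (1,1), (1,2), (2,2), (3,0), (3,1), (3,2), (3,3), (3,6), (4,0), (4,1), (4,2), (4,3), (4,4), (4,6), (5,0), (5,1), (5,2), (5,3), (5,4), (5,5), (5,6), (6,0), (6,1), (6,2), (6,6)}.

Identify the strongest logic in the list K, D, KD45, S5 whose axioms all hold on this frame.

Serial (axiom D): yes — every world has a successor (e.g. 0 R 0).
Euclidean (axiom 5): no — 1 R 2 and 1 R 0, but not 2 R 0.
Transitive (axiom 4): yes — every two-step R-path is closed by a direct edge.
Reflexive (axiom T): yes — every world is R-related to itself.
So F validates K, D; KD45 would additionally require R to be Euclidean. The strongest is D.

D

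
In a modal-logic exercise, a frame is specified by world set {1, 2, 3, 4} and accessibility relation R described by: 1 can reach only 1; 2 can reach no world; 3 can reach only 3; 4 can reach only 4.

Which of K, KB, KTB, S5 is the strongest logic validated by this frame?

KB

Symmetric (axiom B): yes — every pair in R has its reverse in R.
Reflexive (axiom T): no — 2 is not related to itself.
Euclidean (axiom 5): yes — any two successors of a common world are R-related.
So F validates K, KB; KTB would additionally require R to be reflexive. The strongest is KB.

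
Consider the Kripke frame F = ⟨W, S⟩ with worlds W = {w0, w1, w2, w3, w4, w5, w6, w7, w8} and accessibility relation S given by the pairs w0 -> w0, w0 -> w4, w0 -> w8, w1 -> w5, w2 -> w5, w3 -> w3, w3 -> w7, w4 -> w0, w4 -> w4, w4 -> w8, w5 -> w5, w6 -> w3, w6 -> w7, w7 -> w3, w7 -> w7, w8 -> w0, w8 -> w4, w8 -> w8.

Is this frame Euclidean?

Yes

Euclidean: yes — any two successors of a common world are S-related.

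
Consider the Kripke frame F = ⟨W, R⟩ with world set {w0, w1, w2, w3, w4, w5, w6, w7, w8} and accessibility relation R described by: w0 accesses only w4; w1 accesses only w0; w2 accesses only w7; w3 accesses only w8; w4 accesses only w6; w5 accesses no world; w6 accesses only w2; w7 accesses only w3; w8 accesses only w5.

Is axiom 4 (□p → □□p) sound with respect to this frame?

No

The schema 4 characterises exactly the transitive frames.
Transitive: no — w0 R w4 and w4 R w6, but not w0 R w6.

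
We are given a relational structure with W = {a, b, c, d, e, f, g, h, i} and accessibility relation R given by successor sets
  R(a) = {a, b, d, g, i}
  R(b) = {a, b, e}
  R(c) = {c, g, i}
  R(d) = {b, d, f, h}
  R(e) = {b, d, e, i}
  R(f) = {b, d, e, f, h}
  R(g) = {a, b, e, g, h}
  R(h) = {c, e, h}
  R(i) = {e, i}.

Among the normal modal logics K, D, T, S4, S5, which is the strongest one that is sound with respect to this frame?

T

Serial (axiom D): yes — every world has a successor (e.g. a R a).
Reflexive (axiom T): yes — every world is R-related to itself.
Transitive (axiom 4): no — a R b and b R e, but not a R e.
Euclidean (axiom 5): no — a R b and a R d, but not b R d.
So F validates K, D, T; S4 would additionally require R to be transitive. The strongest is T.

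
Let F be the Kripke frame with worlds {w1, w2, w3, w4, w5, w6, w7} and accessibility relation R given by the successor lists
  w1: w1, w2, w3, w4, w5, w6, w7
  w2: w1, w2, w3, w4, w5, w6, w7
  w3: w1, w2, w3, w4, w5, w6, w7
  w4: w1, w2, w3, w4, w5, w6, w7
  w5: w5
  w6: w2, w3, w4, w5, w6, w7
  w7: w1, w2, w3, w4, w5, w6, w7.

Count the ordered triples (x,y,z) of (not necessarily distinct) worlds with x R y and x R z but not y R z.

40

Enumerating: (w1,w5,w1), (w1,w5,w2), (w1,w5,w3), (w1,w5,w4), (w1,w5,w6), (w1,w5,w7), (w1,w6,w1), (w2,w5,w1), (w2,w5,w2), (w2,w5,w3), (w2,w5,w4), (w2,w5,w6), … and 28 more.
Total: 40.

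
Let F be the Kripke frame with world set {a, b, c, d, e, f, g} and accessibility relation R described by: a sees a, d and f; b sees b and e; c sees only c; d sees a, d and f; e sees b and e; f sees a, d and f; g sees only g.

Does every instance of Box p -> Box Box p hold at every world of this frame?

Yes

Axiom 4 corresponds to the accessibility relation being transitive.
Transitive: yes — every two-step R-path is closed by a direct edge.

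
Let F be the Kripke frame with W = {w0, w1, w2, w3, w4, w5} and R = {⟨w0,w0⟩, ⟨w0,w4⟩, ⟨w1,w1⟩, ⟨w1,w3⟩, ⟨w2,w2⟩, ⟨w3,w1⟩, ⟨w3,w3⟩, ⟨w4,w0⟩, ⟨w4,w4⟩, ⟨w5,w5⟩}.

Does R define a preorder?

Yes

Reflexive: yes — every world is R-related to itself.
Transitive: yes — every two-step R-path is closed by a direct edge.
So R is a preorder.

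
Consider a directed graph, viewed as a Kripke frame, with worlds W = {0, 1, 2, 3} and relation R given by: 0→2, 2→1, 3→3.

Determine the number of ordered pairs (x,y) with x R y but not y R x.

2

Enumerating: (0,2), (2,1).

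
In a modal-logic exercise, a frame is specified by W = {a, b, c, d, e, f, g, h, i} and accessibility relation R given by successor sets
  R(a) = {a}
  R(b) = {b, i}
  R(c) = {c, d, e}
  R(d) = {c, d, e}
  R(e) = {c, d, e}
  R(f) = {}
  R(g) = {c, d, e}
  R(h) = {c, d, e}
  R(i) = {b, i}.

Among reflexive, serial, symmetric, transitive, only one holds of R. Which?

Reflexive: no — f is not related to itself.
Serial: no — f has no R-successor.
Symmetric: no — g R c but not c R g.
Transitive: yes — every two-step R-path is closed by a direct edge.
Only transitive holds.

transitive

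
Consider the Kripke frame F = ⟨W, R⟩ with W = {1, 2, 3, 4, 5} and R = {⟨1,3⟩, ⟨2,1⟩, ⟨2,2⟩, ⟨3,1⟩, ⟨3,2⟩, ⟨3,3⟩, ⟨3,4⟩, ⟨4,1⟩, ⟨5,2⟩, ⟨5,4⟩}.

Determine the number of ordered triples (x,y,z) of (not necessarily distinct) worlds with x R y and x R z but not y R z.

14

Enumerating: (2,1,1), (2,1,2), (3,1,1), (3,1,2), (3,1,4), (3,2,3), (3,2,4), (3,4,2), (3,4,3), (3,4,4), (4,1,1), (5,2,4), (5,4,2), (5,4,4).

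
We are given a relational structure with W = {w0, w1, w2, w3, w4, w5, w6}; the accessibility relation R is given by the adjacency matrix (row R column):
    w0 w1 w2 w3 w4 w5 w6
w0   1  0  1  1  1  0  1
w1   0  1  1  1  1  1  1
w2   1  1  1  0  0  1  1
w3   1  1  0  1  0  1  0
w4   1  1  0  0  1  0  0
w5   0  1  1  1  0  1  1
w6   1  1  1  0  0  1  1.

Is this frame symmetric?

Yes

Symmetric: yes — every pair in R has its reverse in R.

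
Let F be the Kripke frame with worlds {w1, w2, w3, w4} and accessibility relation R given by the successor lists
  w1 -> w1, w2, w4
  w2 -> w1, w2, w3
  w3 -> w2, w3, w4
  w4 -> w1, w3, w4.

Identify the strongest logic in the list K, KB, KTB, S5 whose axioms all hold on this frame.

Symmetric (axiom B): yes — every pair in R has its reverse in R.
Reflexive (axiom T): yes — every world is R-related to itself.
Euclidean (axiom 5): no — w1 R w2 and w1 R w4, but not w2 R w4.
So F validates K, KB, KTB; S5 would additionally require R to be Euclidean. The strongest is KTB.

KTB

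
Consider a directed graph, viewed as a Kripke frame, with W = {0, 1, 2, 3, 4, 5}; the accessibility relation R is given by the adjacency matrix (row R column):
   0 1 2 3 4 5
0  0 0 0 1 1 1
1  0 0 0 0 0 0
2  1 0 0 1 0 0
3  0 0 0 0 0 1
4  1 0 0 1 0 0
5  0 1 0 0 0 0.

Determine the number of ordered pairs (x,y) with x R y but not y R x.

Enumerating: (0,3), (0,5), (2,0), (2,3), (3,5), (4,3), (5,1).

7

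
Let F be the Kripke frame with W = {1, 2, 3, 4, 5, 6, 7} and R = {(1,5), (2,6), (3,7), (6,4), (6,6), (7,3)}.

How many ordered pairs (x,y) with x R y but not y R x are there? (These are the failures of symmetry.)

3

Enumerating: (1,5), (2,6), (6,4).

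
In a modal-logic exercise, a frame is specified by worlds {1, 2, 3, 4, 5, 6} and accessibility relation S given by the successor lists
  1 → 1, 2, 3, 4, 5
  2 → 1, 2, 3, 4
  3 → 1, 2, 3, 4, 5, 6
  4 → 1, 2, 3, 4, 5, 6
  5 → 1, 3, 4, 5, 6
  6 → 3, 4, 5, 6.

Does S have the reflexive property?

Reflexive: yes — every world is S-related to itself.

Yes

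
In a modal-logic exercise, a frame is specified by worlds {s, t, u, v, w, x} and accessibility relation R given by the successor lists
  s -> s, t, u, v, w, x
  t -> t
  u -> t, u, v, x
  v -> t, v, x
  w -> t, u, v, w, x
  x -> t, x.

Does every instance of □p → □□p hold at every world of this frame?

By correspondence theory, 4 is valid on a frame iff R is transitive.
Transitive: yes — every two-step R-path is closed by a direct edge.

Yes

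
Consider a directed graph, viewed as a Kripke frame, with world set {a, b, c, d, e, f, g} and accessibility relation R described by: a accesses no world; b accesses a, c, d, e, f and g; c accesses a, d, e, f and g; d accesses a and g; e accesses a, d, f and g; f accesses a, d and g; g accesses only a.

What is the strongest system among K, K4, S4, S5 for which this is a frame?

Transitive (axiom 4): yes — every two-step R-path is closed by a direct edge.
Reflexive (axiom T): no — a is not related to itself.
Euclidean (axiom 5): no — b R a and b R c, but not a R c.
So F validates K, K4; S4 would additionally require R to be reflexive. The strongest is K4.

K4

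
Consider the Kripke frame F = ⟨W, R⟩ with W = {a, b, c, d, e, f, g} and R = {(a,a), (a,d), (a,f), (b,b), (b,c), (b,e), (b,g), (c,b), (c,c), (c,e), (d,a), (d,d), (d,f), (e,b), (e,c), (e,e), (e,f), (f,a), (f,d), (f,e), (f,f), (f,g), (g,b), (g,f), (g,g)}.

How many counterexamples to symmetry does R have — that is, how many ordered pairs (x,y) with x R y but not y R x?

R is symmetric; there are no such tuples.

0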